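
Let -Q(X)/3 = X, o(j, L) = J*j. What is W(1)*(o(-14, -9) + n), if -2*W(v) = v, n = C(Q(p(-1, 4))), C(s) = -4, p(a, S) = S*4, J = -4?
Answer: -26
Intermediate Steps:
p(a, S) = 4*S
o(j, L) = -4*j
Q(X) = -3*X
n = -4
W(v) = -v/2
W(1)*(o(-14, -9) + n) = (-1/2*1)*(-4*(-14) - 4) = -(56 - 4)/2 = -1/2*52 = -26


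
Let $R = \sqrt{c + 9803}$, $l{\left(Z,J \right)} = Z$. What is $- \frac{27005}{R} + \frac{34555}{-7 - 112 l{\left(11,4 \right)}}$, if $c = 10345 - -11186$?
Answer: $- \frac{34555}{1239} - \frac{27005 \sqrt{31334}}{31334} \approx -180.45$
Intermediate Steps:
$c = 21531$ ($c = 10345 + 11186 = 21531$)
$R = \sqrt{31334}$ ($R = \sqrt{21531 + 9803} = \sqrt{31334} \approx 177.01$)
$- \frac{27005}{R} + \frac{34555}{-7 - 112 l{\left(11,4 \right)}} = - \frac{27005}{\sqrt{31334}} + \frac{34555}{-7 - 1232} = - 27005 \frac{\sqrt{31334}}{31334} + \frac{34555}{-7 - 1232} = - \frac{27005 \sqrt{31334}}{31334} + \frac{34555}{-1239} = - \frac{27005 \sqrt{31334}}{31334} + 34555 \left(- \frac{1}{1239}\right) = - \frac{27005 \sqrt{31334}}{31334} - \frac{34555}{1239} = - \frac{34555}{1239} - \frac{27005 \sqrt{31334}}{31334}$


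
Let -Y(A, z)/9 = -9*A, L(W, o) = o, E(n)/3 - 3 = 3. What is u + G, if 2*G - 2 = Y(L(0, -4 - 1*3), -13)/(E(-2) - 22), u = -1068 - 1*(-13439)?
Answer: 99543/8 ≈ 12443.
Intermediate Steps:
E(n) = 18 (E(n) = 9 + 3*3 = 9 + 9 = 18)
Y(A, z) = 81*A (Y(A, z) = -(-81)*A = 81*A)
u = 12371 (u = -1068 + 13439 = 12371)
G = 575/8 (G = 1 + ((81*(-4 - 1*3))/(18 - 22))/2 = 1 + ((81*(-4 - 3))/(-4))/2 = 1 + (-81*(-7)/4)/2 = 1 + (-¼*(-567))/2 = 1 + (½)*(567/4) = 1 + 567/8 = 575/8 ≈ 71.875)
u + G = 12371 + 575/8 = 99543/8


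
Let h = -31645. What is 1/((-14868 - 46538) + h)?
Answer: -1/93051 ≈ -1.0747e-5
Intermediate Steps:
1/((-14868 - 46538) + h) = 1/((-14868 - 46538) - 31645) = 1/(-61406 - 31645) = 1/(-93051) = -1/93051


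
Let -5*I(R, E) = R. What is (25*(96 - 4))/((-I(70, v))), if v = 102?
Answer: 1150/7 ≈ 164.29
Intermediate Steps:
I(R, E) = -R/5
(25*(96 - 4))/((-I(70, v))) = (25*(96 - 4))/((-(-1)*70/5)) = (25*92)/((-1*(-14))) = 2300/14 = 2300*(1/14) = 1150/7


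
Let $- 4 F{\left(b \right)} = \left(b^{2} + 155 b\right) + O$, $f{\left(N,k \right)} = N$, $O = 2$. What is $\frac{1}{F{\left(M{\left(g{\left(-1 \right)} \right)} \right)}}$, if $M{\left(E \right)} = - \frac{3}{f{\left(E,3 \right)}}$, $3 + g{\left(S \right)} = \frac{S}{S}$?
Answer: $- \frac{16}{947} \approx -0.016895$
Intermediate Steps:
$g{\left(S \right)} = -2$ ($g{\left(S \right)} = -3 + \frac{S}{S} = -3 + 1 = -2$)
$M{\left(E \right)} = - \frac{3}{E}$
$F{\left(b \right)} = - \frac{1}{2} - \frac{155 b}{4} - \frac{b^{2}}{4}$ ($F{\left(b \right)} = - \frac{\left(b^{2} + 155 b\right) + 2}{4} = - \frac{2 + b^{2} + 155 b}{4} = - \frac{1}{2} - \frac{155 b}{4} - \frac{b^{2}}{4}$)
$\frac{1}{F{\left(M{\left(g{\left(-1 \right)} \right)} \right)}} = \frac{1}{- \frac{1}{2} - \frac{155 \left(- \frac{3}{-2}\right)}{4} - \frac{\left(- \frac{3}{-2}\right)^{2}}{4}} = \frac{1}{- \frac{1}{2} - \frac{155 \left(\left(-3\right) \left(- \frac{1}{2}\right)\right)}{4} - \frac{\left(\left(-3\right) \left(- \frac{1}{2}\right)\right)^{2}}{4}} = \frac{1}{- \frac{1}{2} - \frac{465}{8} - \frac{\left(\frac{3}{2}\right)^{2}}{4}} = \frac{1}{- \frac{1}{2} - \frac{465}{8} - \frac{9}{16}} = \frac{1}{- \frac{947}{16}} = - \frac{16}{947}$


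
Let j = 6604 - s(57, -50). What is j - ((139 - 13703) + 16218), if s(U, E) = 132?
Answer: 3818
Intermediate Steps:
j = 6472 (j = 6604 - 1*132 = 6604 - 132 = 6472)
j - ((139 - 13703) + 16218) = 6472 - ((139 - 13703) + 16218) = 6472 - (-13564 + 16218) = 6472 - 1*2654 = 6472 - 2654 = 3818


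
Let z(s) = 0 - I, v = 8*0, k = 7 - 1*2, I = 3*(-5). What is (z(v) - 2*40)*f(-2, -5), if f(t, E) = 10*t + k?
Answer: 975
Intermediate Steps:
I = -15
k = 5 (k = 7 - 2 = 5)
v = 0
f(t, E) = 5 + 10*t (f(t, E) = 10*t + 5 = 5 + 10*t)
z(s) = 15 (z(s) = 0 - 1*(-15) = 0 + 15 = 15)
(z(v) - 2*40)*f(-2, -5) = (15 - 2*40)*(5 + 10*(-2)) = (15 - 80)*(5 - 20) = -65*(-15) = 975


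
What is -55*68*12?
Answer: -44880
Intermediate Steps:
-55*68*12 = -3740*12 = -44880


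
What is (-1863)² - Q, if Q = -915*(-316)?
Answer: 3181629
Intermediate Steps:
Q = 289140
(-1863)² - Q = (-1863)² - 1*289140 = 3470769 - 289140 = 3181629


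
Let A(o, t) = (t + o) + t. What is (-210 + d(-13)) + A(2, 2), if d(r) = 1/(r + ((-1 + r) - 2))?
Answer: -5917/29 ≈ -204.03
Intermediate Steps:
A(o, t) = o + 2*t (A(o, t) = (o + t) + t = o + 2*t)
d(r) = 1/(-3 + 2*r) (d(r) = 1/(r + (-3 + r)) = 1/(-3 + 2*r))
(-210 + d(-13)) + A(2, 2) = (-210 + 1/(-3 + 2*(-13))) + (2 + 2*2) = (-210 + 1/(-3 - 26)) + (2 + 4) = (-210 + 1/(-29)) + 6 = (-210 - 1/29) + 6 = -6091/29 + 6 = -5917/29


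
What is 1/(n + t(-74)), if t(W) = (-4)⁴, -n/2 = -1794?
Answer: 1/3844 ≈ 0.00026015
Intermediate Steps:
n = 3588 (n = -2*(-1794) = 3588)
t(W) = 256
1/(n + t(-74)) = 1/(3588 + 256) = 1/3844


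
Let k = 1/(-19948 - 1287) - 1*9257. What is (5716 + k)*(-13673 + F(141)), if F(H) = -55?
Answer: 1032251371008/21235 ≈ 4.8611e+7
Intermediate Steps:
k = -196572396/21235 (k = 1/(-21235) - 9257 = -1/21235 - 9257 = -196572396/21235 ≈ -9257.0)
(5716 + k)*(-13673 + F(141)) = (5716 - 196572396/21235)*(-13673 - 55) = -75193136/21235*(-13728) = 1032251371008/21235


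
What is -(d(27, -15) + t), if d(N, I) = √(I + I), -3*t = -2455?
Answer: -2455/3 - I*√30 ≈ -818.33 - 5.4772*I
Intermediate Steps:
t = 2455/3 (t = -⅓*(-2455) = 2455/3 ≈ 818.33)
d(N, I) = √2*√I (d(N, I) = √(2*I) = √2*√I)
-(d(27, -15) + t) = -(√2*√(-15) + 2455/3) = -(√2*(I*√15) + 2455/3) = -(I*√30 + 2455/3) = -(2455/3 + I*√30) = -2455/3 - I*√30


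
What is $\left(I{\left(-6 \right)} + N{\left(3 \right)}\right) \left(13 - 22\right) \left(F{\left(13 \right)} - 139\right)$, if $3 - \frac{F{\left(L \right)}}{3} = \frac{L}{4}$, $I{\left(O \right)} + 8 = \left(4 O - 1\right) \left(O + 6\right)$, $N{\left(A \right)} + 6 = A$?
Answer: $- \frac{55341}{4} \approx -13835.0$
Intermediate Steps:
$N{\left(A \right)} = -6 + A$
$I{\left(O \right)} = -8 + \left(-1 + 4 O\right) \left(6 + O\right)$ ($I{\left(O \right)} = -8 + \left(4 O - 1\right) \left(O + 6\right) = -8 + \left(-1 + 4 O\right) \left(6 + O\right)$)
$F{\left(L \right)} = 9 - \frac{3 L}{4}$ ($F{\left(L \right)} = 9 - 3 \frac{L}{4} = 9 - \frac{3 L}{4}$)
$\left(I{\left(-6 \right)} + N{\left(3 \right)}\right) \left(13 - 22\right) \left(F{\left(13 \right)} - 139\right) = \left(\left(-14 + 4 \left(-6\right)^{2} + 23 \left(-6\right)\right) + \left(-6 + 3\right)\right) \left(13 - 22\right) \left(\left(9 - \frac{39}{4}\right) - 139\right) = \left(\left(-14 + 4 \cdot 36 - 138\right) - 3\right) \left(-9\right) \left(\left(9 - \frac{39}{4}\right) - 139\right) = \left(\left(-14 + 144 - 138\right) - 3\right) \left(-9\right) \left(- \frac{3}{4} - 139\right) = \left(-8 - 3\right) \left(-9\right) \left(- \frac{559}{4}\right) = \left(-11\right) \left(-9\right) \left(- \frac{559}{4}\right) = 99 \left(- \frac{559}{4}\right) = - \frac{55341}{4}$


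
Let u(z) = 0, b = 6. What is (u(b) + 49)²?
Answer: 2401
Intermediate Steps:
(u(b) + 49)² = (0 + 49)² = 49² = 2401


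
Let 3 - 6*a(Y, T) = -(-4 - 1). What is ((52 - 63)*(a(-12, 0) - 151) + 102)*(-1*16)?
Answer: -84800/3 ≈ -28267.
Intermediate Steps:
a(Y, T) = -⅓ (a(Y, T) = ½ - (-1)*(-4 - 1)/6 = ½ - (-1)*(-5)/6 = ½ - ⅙*5 = ½ - ⅚ = -⅓)
((52 - 63)*(a(-12, 0) - 151) + 102)*(-1*16) = ((52 - 63)*(-⅓ - 151) + 102)*(-1*16) = (-11*(-454/3) + 102)*(-16) = (4994/3 + 102)*(-16) = (5300/3)*(-16) = -84800/3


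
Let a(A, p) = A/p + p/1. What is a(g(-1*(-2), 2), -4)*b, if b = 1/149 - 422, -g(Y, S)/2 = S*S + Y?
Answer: 62877/149 ≈ 421.99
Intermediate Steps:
g(Y, S) = -2*Y - 2*S² (g(Y, S) = -2*(S*S + Y) = -2*(S² + Y) = -2*(Y + S²) = -2*Y - 2*S²)
a(A, p) = p + A/p (a(A, p) = A/p + p*1 = A/p + p = p + A/p)
b = -62877/149 (b = 1/149 - 422 = -62877/149 ≈ -421.99)
a(g(-1*(-2), 2), -4)*b = (-4 + (-(-2)*(-2) - 2*2²)/(-4))*(-62877/149) = (-4 + (-2*2 - 2*4)*(-¼))*(-62877/149) = (-4 + (-4 - 8)*(-¼))*(-62877/149) = (-4 - 12*(-¼))*(-62877/149) = (-4 + 3)*(-62877/149) = -1*(-62877/149) = 62877/149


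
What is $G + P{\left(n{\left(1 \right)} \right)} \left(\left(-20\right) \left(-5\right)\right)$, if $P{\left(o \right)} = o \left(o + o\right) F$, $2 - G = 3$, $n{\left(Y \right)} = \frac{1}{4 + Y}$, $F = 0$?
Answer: $-1$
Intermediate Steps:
$G = -1$ ($G = 2 - 3 = -1$)
$P{\left(o \right)} = 0$ ($P{\left(o \right)} = o \left(o + o\right) 0 = o 2 o 0 = 2 o^{2} \cdot 0 = 0$)
$G + P{\left(n{\left(1 \right)} \right)} \left(\left(-20\right) \left(-5\right)\right) = -1 + 0 \left(\left(-20\right) \left(-5\right)\right) = -1 + 0 \cdot 100 = -1 + 0 = -1$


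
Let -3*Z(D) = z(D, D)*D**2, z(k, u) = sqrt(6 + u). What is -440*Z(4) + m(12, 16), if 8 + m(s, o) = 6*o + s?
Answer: 100 + 7040*sqrt(10)/3 ≈ 7520.8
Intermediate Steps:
m(s, o) = -8 + s + 6*o (m(s, o) = -8 + (6*o + s) = -8 + (s + 6*o) = -8 + s + 6*o)
Z(D) = -D**2*sqrt(6 + D)/3 (Z(D) = -sqrt(6 + D)*D**2/3 = -D**2*sqrt(6 + D)/3)
-440*Z(4) + m(12, 16) = -(-440)*4**2*sqrt(6 + 4)/3 + (-8 + 12 + 6*16) = -(-440)*16*sqrt(10)/3 + (-8 + 12 + 96) = -(-7040)*sqrt(10)/3 + 100 = 7040*sqrt(10)/3 + 100 = 100 + 7040*sqrt(10)/3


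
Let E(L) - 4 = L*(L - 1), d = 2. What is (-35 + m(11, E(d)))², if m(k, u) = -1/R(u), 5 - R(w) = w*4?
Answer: 440896/361 ≈ 1221.3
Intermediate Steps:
E(L) = 4 + L*(-1 + L) (E(L) = 4 + L*(L - 1) = 4 + L*(-1 + L))
R(w) = 5 - 4*w (R(w) = 5 - w*4 = 5 - 4*w)
m(k, u) = -1/(5 - 4*u)
(-35 + m(11, E(d)))² = (-35 + 1/(-5 + 4*(4 + 2² - 1*2)))² = (-35 + 1/(-5 + 4*(4 + 4 - 2)))² = (-35 + 1/(-5 + 4*6))² = (-35 + 1/(-5 + 24))² = (-35 + 1/19)² = (-664/19)² = 440896/361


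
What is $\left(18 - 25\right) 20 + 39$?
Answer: $-101$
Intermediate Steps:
$\left(18 - 25\right) 20 + 39 = \left(-7\right) 20 + 39 = -140 + 39 = -101$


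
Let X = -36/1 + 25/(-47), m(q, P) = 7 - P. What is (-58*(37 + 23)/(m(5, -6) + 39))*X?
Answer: 1493790/611 ≈ 2444.8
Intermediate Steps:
X = -1717/47 (X = -36*1 + 25*(-1/47) = -36 - 25/47 = -1717/47 ≈ -36.532)
(-58*(37 + 23)/(m(5, -6) + 39))*X = -58*(37 + 23)/((7 - 1*(-6)) + 39)*(-1717/47) = -3480/((7 + 6) + 39)*(-1717/47) = -3480/(13 + 39)*(-1717/47) = -3480/52*(-1717/47) = -58*15/13*(-1717/47) = -870/13*(-1717/47) = 1493790/611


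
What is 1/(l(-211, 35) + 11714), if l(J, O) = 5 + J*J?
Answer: 1/56240 ≈ 1.7781e-5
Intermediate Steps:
l(J, O) = 5 + J**2
1/(l(-211, 35) + 11714) = 1/((5 + (-211)**2) + 11714) = 1/((5 + 44521) + 11714) = 1/(44526 + 11714) = 1/56240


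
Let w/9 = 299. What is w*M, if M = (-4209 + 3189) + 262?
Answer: -2039778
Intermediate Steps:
w = 2691 (w = 9*299 = 2691)
M = -758 (M = -1020 + 262 = -758)
w*M = 2691*(-758) = -2039778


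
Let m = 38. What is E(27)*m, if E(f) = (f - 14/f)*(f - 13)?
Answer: 380380/27 ≈ 14088.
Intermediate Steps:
E(f) = (-13 + f)*(f - 14/f) (E(f) = (f - 14/f)*(-13 + f) = (-13 + f)*(f - 14/f))
E(27)*m = (-14 + 27**2 - 13*27 + 182/27)*38 = (-14 + 729 - 351 + 182*(1/27))*38 = (-14 + 729 - 351 + 182/27)*38 = (10010/27)*38 = 380380/27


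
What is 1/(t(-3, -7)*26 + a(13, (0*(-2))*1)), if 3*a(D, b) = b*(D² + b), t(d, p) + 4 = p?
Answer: -1/286 ≈ -0.0034965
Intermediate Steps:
t(d, p) = -4 + p
a(D, b) = b*(b + D²)/3 (a(D, b) = (b*(D² + b))/3 = (b*(b + D²))/3 = b*(b + D²)/3)
1/(t(-3, -7)*26 + a(13, (0*(-2))*1)) = 1/((-4 - 7)*26 + ((0*(-2))*1)*((0*(-2))*1 + 13²)/3) = 1/(-11*26 + (0*1)*(0*1 + 169)/3) = 1/(-286 + (⅓)*0*(0 + 169)) = 1/(-286 + (⅓)*0*169) = 1/(-286 + 0) = 1/(-286) = -1/286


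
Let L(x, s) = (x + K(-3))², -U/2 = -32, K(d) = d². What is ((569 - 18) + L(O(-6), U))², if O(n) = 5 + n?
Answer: 378225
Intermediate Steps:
U = 64 (U = -2*(-32) = 64)
L(x, s) = (9 + x)² (L(x, s) = (x + (-3)²)² = (x + 9)² = (9 + x)²)
((569 - 18) + L(O(-6), U))² = ((569 - 18) + (9 + (5 - 6))²)² = (551 + (9 - 1)²)² = (551 + 8²)² = (551 + 64)² = 615² = 378225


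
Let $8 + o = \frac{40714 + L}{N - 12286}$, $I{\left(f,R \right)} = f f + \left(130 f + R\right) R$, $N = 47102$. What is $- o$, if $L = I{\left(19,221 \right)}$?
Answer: $- \frac{178629}{17408} \approx -10.261$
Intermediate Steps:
$I{\left(f,R \right)} = f^{2} + R \left(R + 130 f\right)$ ($I{\left(f,R \right)} = f^{2} + \left(R + 130 f\right) R = f^{2} + R \left(R + 130 f\right)$)
$L = 595072$ ($L = 221^{2} + 19^{2} + 130 \cdot 221 \cdot 19 = 48841 + 361 + 545870 = 595072$)
$o = \frac{178629}{17408}$ ($o = -8 + \frac{40714 + 595072}{47102 - 12286} = -8 + \frac{635786}{34816} = -8 + 635786 \cdot \frac{1}{34816} = -8 + \frac{317893}{17408} = \frac{178629}{17408} \approx 10.261$)
$- o = \left(-1\right) \frac{178629}{17408} = - \frac{178629}{17408}$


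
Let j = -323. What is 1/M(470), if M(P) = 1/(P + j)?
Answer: 147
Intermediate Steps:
M(P) = 1/(-323 + P) (M(P) = 1/(P - 323) = 1/(-323 + P))
1/M(470) = 1/(1/(-323 + 470)) = 1/(1/147) = 147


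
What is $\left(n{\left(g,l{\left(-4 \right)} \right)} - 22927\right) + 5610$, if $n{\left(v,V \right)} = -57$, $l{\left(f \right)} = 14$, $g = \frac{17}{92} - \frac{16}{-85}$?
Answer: $-17374$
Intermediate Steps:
$g = \frac{2917}{7820}$ ($g = 17 \cdot \frac{1}{92} - - \frac{16}{85} = \frac{17}{92} + \frac{16}{85} = \frac{2917}{7820} \approx 0.37302$)
$\left(n{\left(g,l{\left(-4 \right)} \right)} - 22927\right) + 5610 = \left(-57 - 22927\right) + 5610 = -22984 + 5610 = -17374$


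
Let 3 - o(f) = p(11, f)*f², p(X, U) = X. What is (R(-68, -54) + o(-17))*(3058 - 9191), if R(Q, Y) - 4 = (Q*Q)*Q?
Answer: 1947865332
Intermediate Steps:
R(Q, Y) = 4 + Q³ (R(Q, Y) = 4 + (Q*Q)*Q = 4 + Q²*Q = 4 + Q³)
o(f) = 3 - 11*f²
(R(-68, -54) + o(-17))*(3058 - 9191) = ((4 + (-68)³) + (3 - 11*(-17)²))*(3058 - 9191) = ((4 - 314432) + (3 - 11*289))*(-6133) = (-314428 + (3 - 3179))*(-6133) = (-314428 - 3176)*(-6133) = -317604*(-6133) = 1947865332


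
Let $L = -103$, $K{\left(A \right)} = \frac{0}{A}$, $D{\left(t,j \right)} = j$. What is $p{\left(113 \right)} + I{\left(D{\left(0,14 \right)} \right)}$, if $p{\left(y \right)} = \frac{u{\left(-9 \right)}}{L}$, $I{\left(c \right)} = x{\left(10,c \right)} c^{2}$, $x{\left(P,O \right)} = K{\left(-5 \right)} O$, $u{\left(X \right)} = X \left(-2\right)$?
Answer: $- \frac{18}{103} \approx -0.17476$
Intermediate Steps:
$K{\left(A \right)} = 0$
$u{\left(X \right)} = - 2 X$
$x{\left(P,O \right)} = 0$ ($x{\left(P,O \right)} = 0 O = 0$)
$I{\left(c \right)} = 0$ ($I{\left(c \right)} = 0 c^{2} = 0$)
$p{\left(y \right)} = - \frac{18}{103}$ ($p{\left(y \right)} = \frac{\left(-2\right) \left(-9\right)}{-103} = 18 \left(- \frac{1}{103}\right) = - \frac{18}{103}$)
$p{\left(113 \right)} + I{\left(D{\left(0,14 \right)} \right)} = - \frac{18}{103} + 0 = - \frac{18}{103}$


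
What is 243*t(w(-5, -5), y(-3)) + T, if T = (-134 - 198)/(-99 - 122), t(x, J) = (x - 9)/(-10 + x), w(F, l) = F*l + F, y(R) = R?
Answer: 594053/2210 ≈ 268.80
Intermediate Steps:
w(F, l) = F + F*l
t(x, J) = (-9 + x)/(-10 + x)
T = 332/221 (T = -332/(-221) = -332*(-1/221) = 332/221 ≈ 1.5023)
243*t(w(-5, -5), y(-3)) + T = 243*((-9 - 5*(1 - 5))/(-10 - 5*(1 - 5))) + 332/221 = 243*((-9 - 5*(-4))/(-10 - 5*(-4))) + 332/221 = 243*((-9 + 20)/(-10 + 20)) + 332/221 = 243*(11/10) + 332/221 = 2673/10 + 332/221 = 594053/2210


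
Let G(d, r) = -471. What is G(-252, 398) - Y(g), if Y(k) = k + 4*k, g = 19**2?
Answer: -2276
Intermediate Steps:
g = 361
Y(k) = 5*k
G(-252, 398) - Y(g) = -471 - 5*361 = -471 - 1*1805 = -471 - 1805 = -2276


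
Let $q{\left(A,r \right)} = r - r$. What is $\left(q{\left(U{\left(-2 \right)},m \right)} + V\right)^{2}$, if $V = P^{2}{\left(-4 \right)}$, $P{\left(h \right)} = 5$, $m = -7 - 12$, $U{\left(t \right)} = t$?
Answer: $625$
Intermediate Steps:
$m = -19$ ($m = -7 - 12 = -19$)
$q{\left(A,r \right)} = 0$
$V = 25$ ($V = 5^{2} = 25$)
$\left(q{\left(U{\left(-2 \right)},m \right)} + V\right)^{2} = \left(0 + 25\right)^{2} = 25^{2} = 625$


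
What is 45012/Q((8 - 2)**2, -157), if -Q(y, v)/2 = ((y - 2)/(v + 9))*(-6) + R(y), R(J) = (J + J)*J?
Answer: -277574/31985 ≈ -8.6783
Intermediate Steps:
R(J) = 2*J**2 (R(J) = (2*J)*J = 2*J**2)
Q(y, v) = -4*y**2 + 12*(-2 + y)/(9 + v) (Q(y, v) = -2*(((y - 2)/(v + 9))*(-6) + 2*y**2) = -2*(((-2 + y)/(9 + v))*(-6) + 2*y**2) = -2*(-6*(-2 + y)/(9 + v) + 2*y**2) = -2*(2*y**2 - 6*(-2 + y)/(9 + v)) = -4*y**2 + 12*(-2 + y)/(9 + v))
45012/Q((8 - 2)**2, -157) = 45012/((4*(-6 - 9*(8 - 2)**4 + 3*(8 - 2)**2 - 1*(-157)*((8 - 2)**2)**2)/(9 - 157))) = 45012/((4*(-6 - 9*(6**2)**2 + 3*6**2 - 1*(-157)*(6**2)**2)/(-148))) = 45012/((4*(-1/148)*(-6 - 9*36**2 + 3*36 - 1*(-157)*36**2))) = 45012/((4*(-1/148)*(-6 - 9*1296 + 108 - 1*(-157)*1296))) = 45012/((4*(-1/148)*(-6 - 11664 + 108 + 203472))) = 45012/((4*(-1/148)*191910)) = 45012/(-191910/37) = 45012*(-37/191910) = -277574/31985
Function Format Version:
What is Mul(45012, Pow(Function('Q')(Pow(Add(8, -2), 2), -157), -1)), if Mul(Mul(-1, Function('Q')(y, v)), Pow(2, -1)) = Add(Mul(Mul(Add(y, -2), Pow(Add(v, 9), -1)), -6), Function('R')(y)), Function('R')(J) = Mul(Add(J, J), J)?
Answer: Rational(-277574, 31985) ≈ -8.6783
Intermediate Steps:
Function('R')(J) = Mul(2, Pow(J, 2)) (Function('R')(J) = Mul(Mul(2, J), J) = Mul(2, Pow(J, 2)))
Function('Q')(y, v) = Add(Mul(-4, Pow(y, 2)), Mul(12, Pow(Add(9, v), -1), Add(-2, y))) (Function('Q')(y, v) = Mul(-2, Add(Mul(Mul(Add(y, -2), Pow(Add(v, 9), -1)), -6), Mul(2, Pow(y, 2)))) = Mul(-2, Add(Mul(Mul(Add(-2, y), Pow(Add(9, v), -1)), -6), Mul(2, Pow(y, 2)))) = Mul(-2, Add(Mul(Mul(Pow(Add(9, v), -1), Add(-2, y)), -6), Mul(2, Pow(y, 2)))) = Mul(-2, Add(Mul(-6, Pow(Add(9, v), -1), Add(-2, y)), Mul(2, Pow(y, 2)))) = Mul(-2, Add(Mul(2, Pow(y, 2)), Mul(-6, Pow(Add(9, v), -1), Add(-2, y)))) = Add(Mul(-4, Pow(y, 2)), Mul(12, Pow(Add(9, v), -1), Add(-2, y))))
Mul(45012, Pow(Function('Q')(Pow(Add(8, -2), 2), -157), -1)) = Mul(45012, Pow(Mul(4, Pow(Add(9, -157), -1), Add(-6, Mul(-9, Pow(Pow(Add(8, -2), 2), 2)), Mul(3, Pow(Add(8, -2), 2)), Mul(-1, -157, Pow(Pow(Add(8, -2), 2), 2)))), -1)) = Mul(45012, Pow(Mul(4, Pow(-148, -1), Add(-6, Mul(-9, Pow(Pow(6, 2), 2)), Mul(3, Pow(6, 2)), Mul(-1, -157, Pow(Pow(6, 2), 2)))), -1)) = Mul(45012, Pow(Mul(4, Rational(-1, 148), Add(-6, Mul(-9, Pow(36, 2)), Mul(3, 36), Mul(-1, -157, Pow(36, 2)))), -1)) = Mul(45012, Pow(Mul(4, Rational(-1, 148), Add(-6, Mul(-9, 1296), 108, Mul(-1, -157, 1296))), -1)) = Mul(45012, Pow(Mul(4, Rational(-1, 148), Add(-6, -11664, 108, 203472)), -1)) = Mul(45012, Pow(Mul(4, Rational(-1, 148), 191910), -1)) = Mul(45012, Pow(Rational(-191910, 37), -1)) = Mul(45012, Rational(-37, 191910)) = Rational(-277574, 31985)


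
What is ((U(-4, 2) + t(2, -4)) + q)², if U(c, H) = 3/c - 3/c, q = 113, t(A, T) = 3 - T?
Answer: 14400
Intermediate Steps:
U(c, H) = 0
((U(-4, 2) + t(2, -4)) + q)² = ((0 + (3 - 1*(-4))) + 113)² = ((0 + (3 + 4)) + 113)² = ((0 + 7) + 113)² = (7 + 113)² = 120² = 14400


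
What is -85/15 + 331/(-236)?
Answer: -5005/708 ≈ -7.0692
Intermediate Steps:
-85/15 + 331/(-236) = -85*1/15 + 331*(-1/236) = -17/3 - 331/236 = -5005/708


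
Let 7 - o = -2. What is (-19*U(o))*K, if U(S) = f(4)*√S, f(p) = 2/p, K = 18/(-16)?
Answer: 513/16 ≈ 32.063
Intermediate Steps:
K = -9/8 (K = 18*(-1/16) = -9/8 ≈ -1.1250)
o = 9 (o = 7 - 1*(-2) = 7 + 2 = 9)
U(S) = √S/2 (U(S) = (2/4)*√S = (2*(¼))*√S = √S/2)
(-19*U(o))*K = -19*√9/2*(-9/8) = -19*3/2*(-9/8) = -57/2*(-9/8) = 513/16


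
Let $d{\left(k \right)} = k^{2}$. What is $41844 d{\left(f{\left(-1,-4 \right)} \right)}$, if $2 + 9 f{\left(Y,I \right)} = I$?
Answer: $\frac{55792}{3} \approx 18597.0$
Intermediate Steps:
$f{\left(Y,I \right)} = - \frac{2}{9} + \frac{I}{9}$
$41844 d{\left(f{\left(-1,-4 \right)} \right)} = 41844 \left(- \frac{2}{9} + \frac{1}{9} \left(-4\right)\right)^{2} = 41844 \left(- \frac{2}{9} - \frac{4}{9}\right)^{2} = 41844 \left(- \frac{2}{3}\right)^{2} = 41844 \cdot \frac{4}{9} = \frac{55792}{3}$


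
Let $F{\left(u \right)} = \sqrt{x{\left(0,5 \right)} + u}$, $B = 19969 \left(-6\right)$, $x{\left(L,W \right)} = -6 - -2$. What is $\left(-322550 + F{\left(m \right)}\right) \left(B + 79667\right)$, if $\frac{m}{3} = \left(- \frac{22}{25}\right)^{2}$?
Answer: $12949414850 - \frac{80294 i \sqrt{262}}{25} \approx 1.2949 \cdot 10^{10} - 51987.0 i$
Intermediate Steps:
$x{\left(L,W \right)} = -4$ ($x{\left(L,W \right)} = -6 + 2 = -4$)
$B = -119814$
$m = \frac{1452}{625}$ ($m = 3 \left(- \frac{22}{25}\right)^{2} = 3 \cdot \frac{484}{625} = \frac{1452}{625} \approx 2.3232$)
$F{\left(u \right)} = \sqrt{-4 + u}$
$\left(-322550 + F{\left(m \right)}\right) \left(B + 79667\right) = \left(-322550 + \sqrt{-4 + \frac{1452}{625}}\right) \left(-119814 + 79667\right) = \left(-322550 + \sqrt{- \frac{1048}{625}}\right) \left(-40147\right) = \left(-322550 + \frac{2 i \sqrt{262}}{25}\right) \left(-40147\right) = 12949414850 - \frac{80294 i \sqrt{262}}{25}$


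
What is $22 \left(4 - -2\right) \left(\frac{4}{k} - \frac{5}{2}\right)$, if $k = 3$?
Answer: $-154$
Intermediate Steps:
$22 \left(4 - -2\right) \left(\frac{4}{k} - \frac{5}{2}\right) = 22 \left(4 - -2\right) \left(\frac{4}{3} - \frac{5}{2}\right) = 22 \left(4 + 2\right) \left(4 \cdot \frac{1}{3} - \frac{5}{2}\right) = 22 \cdot 6 \left(\frac{4}{3} - \frac{5}{2}\right) = 22 \cdot 6 \left(- \frac{7}{6}\right) = 22 \left(-7\right) = -154$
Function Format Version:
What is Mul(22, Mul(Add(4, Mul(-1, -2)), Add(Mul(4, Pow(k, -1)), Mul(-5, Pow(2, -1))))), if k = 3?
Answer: -154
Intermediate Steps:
Mul(22, Mul(Add(4, Mul(-1, -2)), Add(Mul(4, Pow(k, -1)), Mul(-5, Pow(2, -1))))) = Mul(22, Mul(Add(4, Mul(-1, -2)), Add(Mul(4, Pow(3, -1)), Mul(-5, Pow(2, -1))))) = Mul(22, Mul(Add(4, 2), Add(Mul(4, Rational(1, 3)), Mul(-5, Rational(1, 2))))) = Mul(22, Mul(6, Add(Rational(4, 3), Rational(-5, 2)))) = Mul(22, Mul(6, Rational(-7, 6))) = Mul(22, -7) = -154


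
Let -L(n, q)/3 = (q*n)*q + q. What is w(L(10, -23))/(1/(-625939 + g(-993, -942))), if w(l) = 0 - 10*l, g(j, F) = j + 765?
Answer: -98940647670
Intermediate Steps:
g(j, F) = 765 + j
L(n, q) = -3*q - 3*n*q² (L(n, q) = -3*((q*n)*q + q) = -3*((n*q)*q + q) = -3*(n*q² + q) = -3*(q + n*q²) = -3*q - 3*n*q²)
w(l) = -10*l
w(L(10, -23))/(1/(-625939 + g(-993, -942))) = (-(-30)*(-23)*(1 + 10*(-23)))/(1/(-625939 + (765 - 993))) = (-(-30)*(-23)*(1 - 230))/(1/(-625939 - 228)) = (-(-30)*(-23)*(-229))/(1/(-626167)) = (-10*(-15801))/(-1/626167) = 158010*(-626167) = -98940647670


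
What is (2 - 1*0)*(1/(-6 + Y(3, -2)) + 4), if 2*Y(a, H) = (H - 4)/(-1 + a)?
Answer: 116/15 ≈ 7.7333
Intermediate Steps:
Y(a, H) = (-4 + H)/(2*(-1 + a)) (Y(a, H) = ((H - 4)/(-1 + a))/2 = ((-4 + H)/(-1 + a))/2 = (-4 + H)/(2*(-1 + a)))
(2 - 1*0)*(1/(-6 + Y(3, -2)) + 4) = (2 - 1*0)*(1/(-6 + (-4 - 2)/(2*(-1 + 3))) + 4) = (2 + 0)*(1/(-6 + (½)*(-6)/2) + 4) = 2*(1/(-6 + (½)*(½)*(-6)) + 4) = 2*(1/(-6 - 3/2) + 4) = 2*(1/(-15/2) + 4) = 2*(-2/15 + 4) = 2*(58/15) = 116/15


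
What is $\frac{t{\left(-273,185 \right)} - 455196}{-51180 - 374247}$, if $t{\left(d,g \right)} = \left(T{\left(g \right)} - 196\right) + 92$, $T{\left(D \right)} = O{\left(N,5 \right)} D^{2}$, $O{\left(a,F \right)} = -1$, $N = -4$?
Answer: $\frac{163175}{141809} \approx 1.1507$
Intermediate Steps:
$T{\left(D \right)} = - D^{2}$
$t{\left(d,g \right)} = -104 - g^{2}$ ($t{\left(d,g \right)} = \left(- g^{2} - 196\right) + 92 = \left(-196 - g^{2}\right) + 92 = -104 - g^{2}$)
$\frac{t{\left(-273,185 \right)} - 455196}{-51180 - 374247} = \frac{\left(-104 - 185^{2}\right) - 455196}{-51180 - 374247} = \frac{\left(-104 - 34225\right) - 455196}{-425427} = \left(\left(-104 - 34225\right) - 455196\right) \left(- \frac{1}{425427}\right) = \left(-34329 - 455196\right) \left(- \frac{1}{425427}\right) = \left(-489525\right) \left(- \frac{1}{425427}\right) = \frac{163175}{141809}$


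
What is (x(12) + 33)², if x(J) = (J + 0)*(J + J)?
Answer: 103041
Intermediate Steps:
x(J) = 2*J² (x(J) = J*(2*J) = 2*J²)
(x(12) + 33)² = (2*12² + 33)² = (2*144 + 33)² = (288 + 33)² = 321² = 103041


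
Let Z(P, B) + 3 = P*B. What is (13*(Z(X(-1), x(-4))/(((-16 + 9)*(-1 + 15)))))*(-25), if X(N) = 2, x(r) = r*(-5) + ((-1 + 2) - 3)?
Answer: 10725/98 ≈ 109.44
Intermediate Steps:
x(r) = -2 - 5*r (x(r) = -5*r + (1 - 3) = -5*r - 2 = -2 - 5*r)
Z(P, B) = -3 + B*P (Z(P, B) = -3 + P*B = -3 + B*P)
(13*(Z(X(-1), x(-4))/(((-16 + 9)*(-1 + 15)))))*(-25) = (13*((-3 + (-2 - 5*(-4))*2)/(((-16 + 9)*(-1 + 15)))))*(-25) = (13*((-3 + (-2 + 20)*2)/((-7*14))))*(-25) = (13*((-3 + 18*2)/(-98)))*(-25) = (13*((-3 + 36)*(-1/98)))*(-25) = (13*(33*(-1/98)))*(-25) = (13*(-33/98))*(-25) = -429/98*(-25) = 10725/98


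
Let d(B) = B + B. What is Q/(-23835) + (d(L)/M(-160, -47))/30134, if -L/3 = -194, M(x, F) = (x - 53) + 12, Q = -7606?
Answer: 7673549344/24061170315 ≈ 0.31892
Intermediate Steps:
M(x, F) = -41 + x (M(x, F) = (-53 + x) + 12 = -41 + x)
L = 582 (L = -3*(-194) = 582)
d(B) = 2*B
Q/(-23835) + (d(L)/M(-160, -47))/30134 = -7606/(-23835) + ((2*582)/(-41 - 160))/30134 = -7606*(-1/23835) + (1164/(-201))*(1/30134) = 7606/23835 + (1164*(-1/201))*(1/30134) = 7606/23835 - 388/67*1/30134 = 7606/23835 - 194/1009489 = 7673549344/24061170315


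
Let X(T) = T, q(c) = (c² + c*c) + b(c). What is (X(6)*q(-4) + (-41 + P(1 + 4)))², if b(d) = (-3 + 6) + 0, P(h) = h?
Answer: 30276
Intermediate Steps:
b(d) = 3 (b(d) = 3 + 0 = 3)
q(c) = 3 + 2*c² (q(c) = (c² + c*c) + 3 = (c² + c²) + 3 = 2*c² + 3 = 3 + 2*c²)
(X(6)*q(-4) + (-41 + P(1 + 4)))² = (6*(3 + 2*(-4)²) + (-41 + (1 + 4)))² = (6*(3 + 2*16) + (-41 + 5))² = (6*(3 + 32) - 36)² = (6*35 - 36)² = (210 - 36)² = 174² = 30276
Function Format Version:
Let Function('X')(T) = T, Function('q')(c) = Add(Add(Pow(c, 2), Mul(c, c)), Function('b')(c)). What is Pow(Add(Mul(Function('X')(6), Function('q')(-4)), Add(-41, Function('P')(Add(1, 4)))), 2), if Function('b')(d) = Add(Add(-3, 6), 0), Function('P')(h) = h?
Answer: 30276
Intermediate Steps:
Function('b')(d) = 3 (Function('b')(d) = Add(3, 0) = 3)
Function('q')(c) = Add(3, Mul(2, Pow(c, 2))) (Function('q')(c) = Add(Add(Pow(c, 2), Mul(c, c)), 3) = Add(Add(Pow(c, 2), Pow(c, 2)), 3) = Add(Mul(2, Pow(c, 2)), 3) = Add(3, Mul(2, Pow(c, 2))))
Pow(Add(Mul(Function('X')(6), Function('q')(-4)), Add(-41, Function('P')(Add(1, 4)))), 2) = Pow(Add(Mul(6, Add(3, Mul(2, Pow(-4, 2)))), Add(-41, Add(1, 4))), 2) = Pow(Add(Mul(6, Add(3, Mul(2, 16))), Add(-41, 5)), 2) = Pow(Add(Mul(6, Add(3, 32)), -36), 2) = Pow(Add(Mul(6, 35), -36), 2) = Pow(Add(210, -36), 2) = Pow(174, 2) = 30276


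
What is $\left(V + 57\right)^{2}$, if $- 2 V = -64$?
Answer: $7921$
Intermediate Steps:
$V = 32$ ($V = \left(- \frac{1}{2}\right) \left(-64\right) = 32$)
$\left(V + 57\right)^{2} = \left(32 + 57\right)^{2} = 89^{2} = 7921$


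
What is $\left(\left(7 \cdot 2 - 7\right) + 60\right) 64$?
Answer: $4288$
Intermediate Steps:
$\left(\left(7 \cdot 2 - 7\right) + 60\right) 64 = \left(\left(14 - 7\right) + 60\right) 64 = \left(7 + 60\right) 64 = 67 \cdot 64 = 4288$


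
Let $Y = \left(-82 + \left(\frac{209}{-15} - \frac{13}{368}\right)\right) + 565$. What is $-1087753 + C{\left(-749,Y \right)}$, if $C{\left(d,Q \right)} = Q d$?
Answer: $- \frac{7943597257}{5520} \approx -1.4391 \cdot 10^{6}$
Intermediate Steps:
$Y = \frac{2589053}{5520}$ ($Y = \left(-82 + \left(209 \left(- \frac{1}{15}\right) - \frac{13}{368}\right)\right) + 565 = \left(-82 - \frac{77107}{5520}\right) + 565 = - \frac{529747}{5520} + 565 = \frac{2589053}{5520} \approx 469.03$)
$-1087753 + C{\left(-749,Y \right)} = -1087753 + \frac{2589053}{5520} \left(-749\right) = -1087753 - \frac{1939200697}{5520} = - \frac{7943597257}{5520}$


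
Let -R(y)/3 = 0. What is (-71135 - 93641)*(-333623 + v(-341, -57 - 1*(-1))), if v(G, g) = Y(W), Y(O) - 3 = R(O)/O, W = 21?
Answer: 54972569120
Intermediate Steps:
R(y) = 0 (R(y) = -3*0 = 0)
Y(O) = 3 (Y(O) = 3 + 0/O = 3 + 0 = 3)
v(G, g) = 3
(-71135 - 93641)*(-333623 + v(-341, -57 - 1*(-1))) = (-71135 - 93641)*(-333623 + 3) = -164776*(-333620) = 54972569120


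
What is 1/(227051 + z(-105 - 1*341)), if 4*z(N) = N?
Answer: 2/453879 ≈ 4.4065e-6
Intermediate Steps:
z(N) = N/4
1/(227051 + z(-105 - 1*341)) = 1/(227051 + (-105 - 1*341)/4) = 1/(227051 + (-105 - 341)/4) = 1/(227051 + (1/4)*(-446)) = 1/(227051 - 223/2) = 1/(453879/2) = 2/453879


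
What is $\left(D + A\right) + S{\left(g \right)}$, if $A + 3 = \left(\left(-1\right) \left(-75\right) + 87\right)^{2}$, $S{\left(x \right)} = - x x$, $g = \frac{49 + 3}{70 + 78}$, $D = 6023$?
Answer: $\frac{44169247}{1369} \approx 32264.0$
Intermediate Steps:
$g = \frac{13}{37}$ ($g = \frac{52}{148} = 52 \cdot \frac{1}{148} = \frac{13}{37} \approx 0.35135$)
$S{\left(x \right)} = - x^{2}$
$A = 26241$ ($A = -3 + \left(\left(-1\right) \left(-75\right) + 87\right)^{2} = -3 + \left(75 + 87\right)^{2} = -3 + 162^{2} = -3 + 26244 = 26241$)
$\left(D + A\right) + S{\left(g \right)} = \left(6023 + 26241\right) - \left(\frac{13}{37}\right)^{2} = 32264 - \frac{169}{1369} = \frac{44169247}{1369}$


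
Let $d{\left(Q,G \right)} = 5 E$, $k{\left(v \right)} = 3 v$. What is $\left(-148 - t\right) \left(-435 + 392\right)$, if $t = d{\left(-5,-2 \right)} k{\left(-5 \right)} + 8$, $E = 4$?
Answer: $-6192$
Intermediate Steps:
$d{\left(Q,G \right)} = 20$ ($d{\left(Q,G \right)} = 5 \cdot 4 = 20$)
$t = -292$ ($t = 20 \cdot 3 \left(-5\right) + 8 = 20 \left(-15\right) + 8 = -300 + 8 = -292$)
$\left(-148 - t\right) \left(-435 + 392\right) = \left(-148 - -292\right) \left(-435 + 392\right) = \left(-148 + 292\right) \left(-43\right) = 144 \left(-43\right) = -6192$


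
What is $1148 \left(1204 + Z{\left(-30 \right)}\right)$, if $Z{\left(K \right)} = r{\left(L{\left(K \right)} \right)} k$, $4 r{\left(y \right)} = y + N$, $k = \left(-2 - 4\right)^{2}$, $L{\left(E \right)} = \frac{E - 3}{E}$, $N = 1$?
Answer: $\frac{7019446}{5} \approx 1.4039 \cdot 10^{6}$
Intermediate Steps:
$L{\left(E \right)} = \frac{-3 + E}{E}$
$k = 36$ ($k = \left(-6\right)^{2} = 36$)
$r{\left(y \right)} = \frac{1}{4} + \frac{y}{4}$ ($r{\left(y \right)} = \frac{y + 1}{4} = \frac{1 + y}{4} = \frac{1}{4} + \frac{y}{4}$)
$Z{\left(K \right)} = 9 + \frac{9 \left(-3 + K\right)}{K}$ ($Z{\left(K \right)} = \left(\frac{1}{4} + \frac{\frac{1}{K} \left(-3 + K\right)}{4}\right) 36 = \left(\frac{1}{4} + \frac{-3 + K}{4 K}\right) 36 = 9 + \frac{9 \left(-3 + K\right)}{K}$)
$1148 \left(1204 + Z{\left(-30 \right)}\right) = 1148 \left(1204 + \left(18 - \frac{27}{-30}\right)\right) = 1148 \left(1204 + \left(18 - - \frac{9}{10}\right)\right) = 1148 \left(1204 + \left(18 + \frac{9}{10}\right)\right) = 1148 \left(1204 + \frac{189}{10}\right) = 1148 \cdot \frac{12229}{10} = \frac{7019446}{5}$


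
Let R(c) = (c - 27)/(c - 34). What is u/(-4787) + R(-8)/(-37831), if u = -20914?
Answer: 4747161269/1086581982 ≈ 4.3689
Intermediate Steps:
R(c) = (-27 + c)/(-34 + c)
u/(-4787) + R(-8)/(-37831) = -20914/(-4787) + ((-27 - 8)/(-34 - 8))/(-37831) = -20914*(-1/4787) + (-35/(-42))*(-1/37831) = 20914/4787 - 1/42*(-35)*(-1/37831) = 20914/4787 + (⅚)*(-1/37831) = 20914/4787 - 5/226986 = 4747161269/1086581982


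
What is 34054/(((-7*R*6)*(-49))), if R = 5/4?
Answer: 68108/5145 ≈ 13.238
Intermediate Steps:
R = 5/4 (R = 5*(1/4) = 5/4 ≈ 1.2500)
34054/(((-7*R*6)*(-49))) = 34054/(((-7*5/4*6)*(-49))) = 34054/((-35/4*6*(-49))) = 34054/((-105/2*(-49))) = 34054/(5145/2) = 34054*(2/5145) = 68108/5145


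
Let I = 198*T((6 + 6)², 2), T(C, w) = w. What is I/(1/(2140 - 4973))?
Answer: -1121868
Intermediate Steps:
I = 396 (I = 198*2 = 396)
I/(1/(2140 - 4973)) = 396/(1/(2140 - 4973)) = 396/(1/(-2833)) = 396/(-1/2833) = 396*(-2833) = -1121868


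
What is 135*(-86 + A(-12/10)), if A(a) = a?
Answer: -11772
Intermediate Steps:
135*(-86 + A(-12/10)) = 135*(-86 - 12/10) = 135*(-86 - 12*⅒) = 135*(-86 - 6/5) = 135*(-436/5) = -11772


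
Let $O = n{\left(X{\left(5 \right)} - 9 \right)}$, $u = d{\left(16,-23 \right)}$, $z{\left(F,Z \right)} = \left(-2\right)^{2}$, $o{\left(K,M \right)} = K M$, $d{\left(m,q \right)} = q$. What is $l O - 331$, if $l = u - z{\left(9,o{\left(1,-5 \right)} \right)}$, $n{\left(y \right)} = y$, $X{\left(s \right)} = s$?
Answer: $-223$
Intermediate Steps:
$z{\left(F,Z \right)} = 4$
$u = -23$
$O = -4$ ($O = 5 - 9 = -4$)
$l = -27$ ($l = -23 - 4 = -27$)
$l O - 331 = \left(-27\right) \left(-4\right) - 331 = 108 - 331 = -223$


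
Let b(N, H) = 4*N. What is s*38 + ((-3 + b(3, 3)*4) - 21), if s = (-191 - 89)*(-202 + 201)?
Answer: 10664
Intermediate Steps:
s = 280 (s = -280*(-1) = 280)
s*38 + ((-3 + b(3, 3)*4) - 21) = 280*38 + ((-3 + (4*3)*4) - 21) = 10640 + ((-3 + 12*4) - 21) = 10640 + ((-3 + 48) - 21) = 10640 + (45 - 21) = 10640 + 24 = 10664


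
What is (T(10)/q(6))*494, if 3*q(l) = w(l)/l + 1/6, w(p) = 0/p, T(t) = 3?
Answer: 26676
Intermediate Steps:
w(p) = 0
q(l) = 1/18 (q(l) = (0/l + 1/6)/3 = (0 + 1*(⅙))/3 = (0 + ⅙)/3 = (⅓)*(⅙) = 1/18)
(T(10)/q(6))*494 = (3/(1/18))*494 = (3*18)*494 = 54*494 = 26676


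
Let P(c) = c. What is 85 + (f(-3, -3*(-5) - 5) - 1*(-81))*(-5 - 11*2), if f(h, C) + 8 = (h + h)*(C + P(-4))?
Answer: -914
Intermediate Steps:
f(h, C) = -8 + 2*h*(-4 + C) (f(h, C) = -8 + (h + h)*(C - 4) = -8 + (2*h)*(-4 + C) = -8 + 2*h*(-4 + C))
85 + (f(-3, -3*(-5) - 5) - 1*(-81))*(-5 - 11*2) = 85 + ((-8 - 8*(-3) + 2*(-3*(-5) - 5)*(-3)) - 1*(-81))*(-5 - 11*2) = 85 + ((-8 + 24 + 2*(15 - 5)*(-3)) + 81)*(-5 - 22) = 85 + ((-8 + 24 + 2*10*(-3)) + 81)*(-27) = 85 + ((-8 + 24 - 60) + 81)*(-27) = 85 + (-44 + 81)*(-27) = 85 + 37*(-27) = 85 - 999 = -914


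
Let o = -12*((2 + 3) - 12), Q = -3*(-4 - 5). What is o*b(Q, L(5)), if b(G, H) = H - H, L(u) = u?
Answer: 0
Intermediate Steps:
Q = 27 (Q = -3*(-9) = 27)
b(G, H) = 0
o = 84 (o = -12*(5 - 12) = -12*(-7) = 84)
o*b(Q, L(5)) = 84*0 = 0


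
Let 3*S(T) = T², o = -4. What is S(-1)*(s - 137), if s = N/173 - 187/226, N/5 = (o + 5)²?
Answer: -5387647/117294 ≈ -45.933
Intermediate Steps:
N = 5 (N = 5*(-4 + 5)² = 5*1² = 5*1 = 5)
s = -31221/39098 (s = 5/173 - 187/226 = -31221/39098 ≈ -0.79853)
S(T) = T²/3
S(-1)*(s - 137) = ((⅓)*(-1)²)*(-31221/39098 - 137) = ((⅓)*1)*(-5387647/39098) = (⅓)*(-5387647/39098) = -5387647/117294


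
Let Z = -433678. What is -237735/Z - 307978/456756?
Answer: -3122049428/24760628571 ≈ -0.12609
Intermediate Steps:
-237735/Z - 307978/456756 = -237735/(-433678) - 307978/456756 = -237735*(-1/433678) - 307978*1/456756 = 237735/433678 - 153989/228378 = -3122049428/24760628571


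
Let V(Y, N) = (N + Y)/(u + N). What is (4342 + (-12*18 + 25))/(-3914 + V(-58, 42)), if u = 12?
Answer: -16011/15098 ≈ -1.0605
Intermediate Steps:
V(Y, N) = (N + Y)/(12 + N)
(4342 + (-12*18 + 25))/(-3914 + V(-58, 42)) = (4342 + (-12*18 + 25))/(-3914 + (42 - 58)/(12 + 42)) = (4342 + (-216 + 25))/(-3914 - 16/54) = (4342 - 191)/(-3914 + (1/54)*(-16)) = 4151/(-3914 - 8/27) = 4151/(-105686/27) = 4151*(-27/105686) = -16011/15098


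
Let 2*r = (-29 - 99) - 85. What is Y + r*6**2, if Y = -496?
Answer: -4330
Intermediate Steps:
r = -213/2 (r = ((-29 - 99) - 85)/2 = (-128 - 85)/2 = (1/2)*(-213) = -213/2 ≈ -106.50)
Y + r*6**2 = -496 - 213/2*6**2 = -496 - 213/2*36 = -496 - 3834 = -4330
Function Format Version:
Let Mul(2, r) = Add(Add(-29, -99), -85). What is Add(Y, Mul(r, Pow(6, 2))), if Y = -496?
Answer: -4330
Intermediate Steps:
r = Rational(-213, 2) (r = Mul(Rational(1, 2), Add(Add(-29, -99), -85)) = Mul(Rational(1, 2), Add(-128, -85)) = Mul(Rational(1, 2), -213) = Rational(-213, 2) ≈ -106.50)
Add(Y, Mul(r, Pow(6, 2))) = Add(-496, Mul(Rational(-213, 2), Pow(6, 2))) = Add(-496, Mul(Rational(-213, 2), 36)) = Add(-496, -3834) = -4330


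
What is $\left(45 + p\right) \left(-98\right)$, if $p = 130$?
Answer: $-17150$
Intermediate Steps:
$\left(45 + p\right) \left(-98\right) = \left(45 + 130\right) \left(-98\right) = 175 \left(-98\right) = -17150$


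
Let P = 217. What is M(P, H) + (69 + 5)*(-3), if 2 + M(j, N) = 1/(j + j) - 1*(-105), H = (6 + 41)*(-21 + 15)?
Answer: -51645/434 ≈ -119.00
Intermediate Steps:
H = -282 (H = 47*(-6) = -282)
M(j, N) = 103 + 1/(2*j) (M(j, N) = -2 + (1/(j + j) - 1*(-105)) = -2 + (1/(2*j) + 105) = -2 + (105 + 1/(2*j)) = 103 + 1/(2*j))
M(P, H) + (69 + 5)*(-3) = (103 + (½)/217) + (69 + 5)*(-3) = (103 + (½)*(1/217)) + 74*(-3) = (103 + 1/434) - 222 = 44703/434 - 222 = -51645/434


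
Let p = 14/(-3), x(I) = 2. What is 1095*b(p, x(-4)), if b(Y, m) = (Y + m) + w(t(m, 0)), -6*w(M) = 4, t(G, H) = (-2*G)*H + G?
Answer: -3650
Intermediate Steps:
t(G, H) = G - 2*G*H (t(G, H) = -2*G*H + G = G - 2*G*H)
w(M) = -⅔ (w(M) = -⅙*4 = -⅔)
p = -14/3 (p = 14*(-⅓) = -14/3 ≈ -4.6667)
b(Y, m) = -⅔ + Y + m (b(Y, m) = (Y + m) - ⅔ = -⅔ + Y + m)
1095*b(p, x(-4)) = 1095*(-⅔ - 14/3 + 2) = 1095*(-10/3) = -3650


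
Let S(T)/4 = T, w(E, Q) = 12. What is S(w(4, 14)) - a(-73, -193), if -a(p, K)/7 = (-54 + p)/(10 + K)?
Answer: 9673/183 ≈ 52.858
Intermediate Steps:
a(p, K) = -7*(-54 + p)/(10 + K)
S(T) = 4*T
S(w(4, 14)) - a(-73, -193) = 4*12 - 7*(54 - 1*(-73))/(10 - 193) = 48 - 7*(54 + 73)/(-183) = 48 - 7*(-1)*127/183 = 48 - 1*(-889/183) = 48 + 889/183 = 9673/183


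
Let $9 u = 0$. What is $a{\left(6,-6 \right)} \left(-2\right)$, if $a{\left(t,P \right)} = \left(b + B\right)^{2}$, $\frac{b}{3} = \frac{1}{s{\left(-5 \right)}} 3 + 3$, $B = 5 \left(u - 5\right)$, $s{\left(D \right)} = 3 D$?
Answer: $- \frac{13778}{25} \approx -551.12$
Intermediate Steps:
$u = 0$ ($u = \frac{1}{9} \cdot 0 = 0$)
$B = -25$ ($B = 5 \left(0 - 5\right) = 5 \left(-5\right) = -25$)
$b = \frac{42}{5}$ ($b = 3 \left(\frac{1}{3 \left(-5\right)} 3 + 3\right) = 3 \left(\frac{1}{-15} \cdot 3 + 3\right) = 3 \left(\left(- \frac{1}{15}\right) 3 + 3\right) = 3 \left(- \frac{1}{5} + 3\right) = 3 \cdot \frac{14}{5} = \frac{42}{5} \approx 8.4$)
$a{\left(t,P \right)} = \frac{6889}{25}$ ($a{\left(t,P \right)} = \left(\frac{42}{5} - 25\right)^{2} = \left(- \frac{83}{5}\right)^{2} = \frac{6889}{25}$)
$a{\left(6,-6 \right)} \left(-2\right) = \frac{6889}{25} \left(-2\right) = - \frac{13778}{25}$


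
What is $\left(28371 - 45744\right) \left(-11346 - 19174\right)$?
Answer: $530223960$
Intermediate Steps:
$\left(28371 - 45744\right) \left(-11346 - 19174\right) = \left(-17373\right) \left(-30520\right) = 530223960$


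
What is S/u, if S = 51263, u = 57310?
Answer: 51263/57310 ≈ 0.89449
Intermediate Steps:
S/u = 51263/57310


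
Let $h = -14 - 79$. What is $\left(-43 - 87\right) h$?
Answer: $12090$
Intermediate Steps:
$h = -93$
$\left(-43 - 87\right) h = \left(-43 - 87\right) \left(-93\right) = \left(-130\right) \left(-93\right) = 12090$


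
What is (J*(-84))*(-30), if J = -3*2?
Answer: -15120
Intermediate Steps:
J = -6
(J*(-84))*(-30) = -6*(-84)*(-30) = 504*(-30) = -15120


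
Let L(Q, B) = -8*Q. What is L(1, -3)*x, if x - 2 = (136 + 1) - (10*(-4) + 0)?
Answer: -1432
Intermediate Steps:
x = 179 (x = 2 + ((136 + 1) - (10*(-4) + 0)) = 2 + (137 - (-40 + 0)) = 2 + (137 - 1*(-40)) = 2 + (137 + 40) = 2 + 177 = 179)
L(1, -3)*x = -8*1*179 = -8*179 = -1432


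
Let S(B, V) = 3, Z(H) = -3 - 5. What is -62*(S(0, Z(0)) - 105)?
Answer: 6324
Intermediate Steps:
Z(H) = -8
-62*(S(0, Z(0)) - 105) = -62*(3 - 105) = -62*(-102) = 6324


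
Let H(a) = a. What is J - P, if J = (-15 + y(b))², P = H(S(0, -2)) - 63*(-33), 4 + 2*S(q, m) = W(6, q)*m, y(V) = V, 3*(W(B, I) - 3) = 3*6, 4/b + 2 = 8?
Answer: -16763/9 ≈ -1862.6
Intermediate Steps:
b = ⅔ (b = 4/(-2 + 8) = 4/6 = 4*(⅙) = ⅔ ≈ 0.66667)
W(B, I) = 9 (W(B, I) = 3 + (3*6)/3 = 3 + (⅓)*18 = 3 + 6 = 9)
S(q, m) = -2 + 9*m/2 (S(q, m) = -2 + (9*m)/2 = -2 + 9*m/2)
P = 2068 (P = (-2 + (9/2)*(-2)) - 63*(-33) = (-2 - 9) + 2079 = -11 + 2079 = 2068)
J = 1849/9 (J = (-15 + ⅔)² = (-43/3)² = 1849/9 ≈ 205.44)
J - P = 1849/9 - 1*2068 = 1849/9 - 2068 = -16763/9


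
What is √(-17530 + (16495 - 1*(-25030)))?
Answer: √23995 ≈ 154.90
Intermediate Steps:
√(-17530 + (16495 - 1*(-25030))) = √(-17530 + (16495 + 25030)) = √(-17530 + 41525) = √23995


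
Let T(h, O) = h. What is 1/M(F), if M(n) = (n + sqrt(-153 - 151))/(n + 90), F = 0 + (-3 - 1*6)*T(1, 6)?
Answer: -729/385 - 324*I*sqrt(19)/385 ≈ -1.8935 - 3.6683*I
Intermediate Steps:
F = -9 (F = 0 + (-3 - 1*6)*1 = 0 + (-3 - 6)*1 = 0 - 9*1 = 0 - 9 = -9)
M(n) = (n + 4*I*sqrt(19))/(90 + n) (M(n) = (n + sqrt(-304))/(90 + n) = (n + 4*I*sqrt(19))/(90 + n))
1/M(F) = 1/((-9 + 4*I*sqrt(19))/(90 - 9)) = 1/((-9 + 4*I*sqrt(19))/81) = 1/(-1/9 + 4*I*sqrt(19)/81)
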